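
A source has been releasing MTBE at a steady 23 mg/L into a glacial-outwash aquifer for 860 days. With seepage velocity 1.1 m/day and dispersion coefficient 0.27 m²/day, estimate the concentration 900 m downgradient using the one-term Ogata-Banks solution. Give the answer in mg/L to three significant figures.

22.6 mg/L

For a continuous step input, C/C₀ ≈ ½·erfc((x−vt)/(2√(Dt))).
vt = 1.1 × 860 = 946 m and 2√(Dt) = 2√(0.27 × 860) = 30.48 m.
Argument (x−vt)/(2√(Dt)) = (900 − 946)/30.48 = -1.509; ½·erfc(-1.509) = 0.9836.
C = 23 × 0.9836 = 22.6 mg/L.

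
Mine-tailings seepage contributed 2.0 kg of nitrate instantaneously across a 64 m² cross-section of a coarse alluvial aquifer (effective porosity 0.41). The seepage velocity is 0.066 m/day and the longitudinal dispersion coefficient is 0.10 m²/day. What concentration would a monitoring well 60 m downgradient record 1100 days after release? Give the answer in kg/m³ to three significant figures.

For an instantaneous plane source, C(x,t) = M/(n_e·A·√(4πDt)) · exp(−(x−vt)²/(4Dt)), with n_e·A the pore (flow) area.
Plume center vt = 0.066 × 1100 = 72.6 m, so the well at 60 m is 12.6 m upgradient of the peak.
√(4πDt) = 37.18 m, giving peak height M/(n_e·A·√(4πDt)) = 2.0/(0.41 × 64 × 37.18) = 0.002050 kg/m³.
(x−vt)²/(4Dt) = (-12.6)²/(4 × 0.10 × 1100) = 0.3608; exp(−0.3608) = 0.6971.
C = 0.002050 × 0.6971 = 0.00143 kg/m³.

0.00143 kg/m³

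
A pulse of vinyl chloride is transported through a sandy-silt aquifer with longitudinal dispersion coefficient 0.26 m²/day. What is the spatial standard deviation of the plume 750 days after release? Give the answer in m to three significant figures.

19.7 m

Dispersive spreading gives a Gaussian with σ² = 2Dt; advection only shifts the center.
σ = √(2 × 0.26 × 750) = 19.7 m.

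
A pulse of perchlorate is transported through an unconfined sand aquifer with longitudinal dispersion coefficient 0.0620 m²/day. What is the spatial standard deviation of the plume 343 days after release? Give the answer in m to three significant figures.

6.52 m

Dispersive spreading gives a Gaussian with σ² = 2Dt; advection only shifts the center.
σ = √(2 × 0.0620 × 343) = 6.52 m.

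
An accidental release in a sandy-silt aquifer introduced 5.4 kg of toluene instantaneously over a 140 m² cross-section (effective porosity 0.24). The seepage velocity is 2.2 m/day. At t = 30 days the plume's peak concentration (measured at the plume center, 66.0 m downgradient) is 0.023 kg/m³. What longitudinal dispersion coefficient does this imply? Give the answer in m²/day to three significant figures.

0.130 m²/day

At the plume center C_max = M/(n_e·A·√(4πDt)), so D = M²/(4πt·(n_e·A·C_max)²).
n_e·A·C_max = 0.24 × 140 × 0.023 = 0.7728 kg/m.
D = 5.4²/(4π × 30 × 0.7728²) = 0.130 m²/day.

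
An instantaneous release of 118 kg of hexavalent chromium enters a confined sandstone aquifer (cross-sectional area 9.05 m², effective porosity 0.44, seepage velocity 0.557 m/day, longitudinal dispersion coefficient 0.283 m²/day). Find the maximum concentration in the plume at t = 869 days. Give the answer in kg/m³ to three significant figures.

0.533 kg/m³

The peak of an instantaneous 1D plume sits at x = vt; there the Gaussian factor is 1 and C_max = M/(n_e·A·√(4πDt)), where n_e·A is the pore area the mass is dissolved in.
√(4πDt) = √(4π × 0.283 × 869) = 55.59 m, so C_max = 118/(0.44 × 9.05 × 55.59) = 0.533 kg/m³.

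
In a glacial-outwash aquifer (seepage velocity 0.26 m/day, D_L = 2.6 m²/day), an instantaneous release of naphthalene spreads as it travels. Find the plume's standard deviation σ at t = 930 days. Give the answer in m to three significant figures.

69.5 m

Dispersive spreading gives a Gaussian with σ² = 2Dt; advection only shifts the center.
σ = √(2 × 2.6 × 930) = 69.5 m.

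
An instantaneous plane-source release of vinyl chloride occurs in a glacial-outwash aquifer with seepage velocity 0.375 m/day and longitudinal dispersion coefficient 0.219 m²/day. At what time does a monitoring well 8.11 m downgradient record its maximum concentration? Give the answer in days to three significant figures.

For the 1D instantaneous-source solution, setting ∂C/∂t = 0 at fixed x gives v²t² + 2Dt − x² = 0, so t = (√(D² + v²x²) − D)/v².
√(D² + v²x²) = √(0.219² + 0.375² × 8.11²) = 3.049; v² = 0.140625.
t = (3.049 − 0.219)/0.140625 = 20.1 days (vs. the pure-advection estimate x/v = 21.6 d).

20.1 days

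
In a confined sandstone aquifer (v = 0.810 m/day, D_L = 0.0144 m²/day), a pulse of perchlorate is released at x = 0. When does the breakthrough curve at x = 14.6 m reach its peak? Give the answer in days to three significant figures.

18.0 days

For the 1D instantaneous-source solution, setting ∂C/∂t = 0 at fixed x gives v²t² + 2Dt − x² = 0, so t = (√(D² + v²x²) − D)/v².
√(D² + v²x²) = √(0.0144² + 0.810² × 14.6²) = 11.83; v² = 0.6561.
t = (11.83 − 0.0144)/0.6561 = 18.0 days (vs. the pure-advection estimate x/v = 18.0 d).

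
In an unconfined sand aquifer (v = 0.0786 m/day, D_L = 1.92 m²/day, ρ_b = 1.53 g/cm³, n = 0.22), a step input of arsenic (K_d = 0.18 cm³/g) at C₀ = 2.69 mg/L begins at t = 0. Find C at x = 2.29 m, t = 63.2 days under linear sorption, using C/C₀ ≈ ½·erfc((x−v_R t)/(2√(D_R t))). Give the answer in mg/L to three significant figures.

1.34 mg/L

Retardation factor R = 1 + ρ_b·K_d/n = 1 + 1.53 × 0.18/0.22 = 2.252.
Sorption retards both mechanisms: v_R = v/R = 0.03490 m/day, D_R = D/R = 0.8526 m²/day.
v_R·t = 0.03490 × 63.2 = 2.20568 m; 2√(D_R t) = 14.68 m; argument = (2.29 − 2.20568)/14.68 = 0.005744.
C = C₀ × ½·erfc(0.005744) = 2.69 × 0.4968 = 1.34 mg/L.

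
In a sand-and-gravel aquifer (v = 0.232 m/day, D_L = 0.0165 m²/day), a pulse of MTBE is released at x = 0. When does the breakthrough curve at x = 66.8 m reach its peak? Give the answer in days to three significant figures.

For the 1D instantaneous-source solution, setting ∂C/∂t = 0 at fixed x gives v²t² + 2Dt − x² = 0, so t = (√(D² + v²x²) − D)/v².
√(D² + v²x²) = √(0.0165² + 0.232² × 66.8²) = 15.50; v² = 0.053824.
t = (15.50 − 0.0165)/0.053824 = 288 days (vs. the pure-advection estimate x/v = 288 d).

288 days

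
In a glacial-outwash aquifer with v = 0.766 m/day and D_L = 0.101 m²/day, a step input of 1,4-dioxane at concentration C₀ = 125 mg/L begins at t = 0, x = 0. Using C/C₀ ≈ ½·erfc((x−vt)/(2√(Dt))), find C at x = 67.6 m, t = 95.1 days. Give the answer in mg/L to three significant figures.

For a continuous step input, C/C₀ ≈ ½·erfc((x−vt)/(2√(Dt))).
vt = 0.766 × 95.1 = 72.8466 m and 2√(Dt) = 2√(0.101 × 95.1) = 6.198 m.
Argument (x−vt)/(2√(Dt)) = (67.6 − 72.8466)/6.198 = -0.8465; ½·erfc(-0.8465) = 0.8844.
C = 125 × 0.8844 = 111 mg/L.

111 mg/L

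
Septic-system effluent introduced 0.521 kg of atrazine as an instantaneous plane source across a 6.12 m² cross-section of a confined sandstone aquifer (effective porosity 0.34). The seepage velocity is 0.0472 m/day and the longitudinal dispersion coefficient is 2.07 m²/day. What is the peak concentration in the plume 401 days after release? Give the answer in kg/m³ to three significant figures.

0.00245 kg/m³

The peak of an instantaneous 1D plume sits at x = vt; there the Gaussian factor is 1 and C_max = M/(n_e·A·√(4πDt)), where n_e·A is the pore area the mass is dissolved in.
√(4πDt) = √(4π × 2.07 × 401) = 102.1 m, so C_max = 0.521/(0.34 × 6.12 × 102.1) = 0.00245 kg/m³.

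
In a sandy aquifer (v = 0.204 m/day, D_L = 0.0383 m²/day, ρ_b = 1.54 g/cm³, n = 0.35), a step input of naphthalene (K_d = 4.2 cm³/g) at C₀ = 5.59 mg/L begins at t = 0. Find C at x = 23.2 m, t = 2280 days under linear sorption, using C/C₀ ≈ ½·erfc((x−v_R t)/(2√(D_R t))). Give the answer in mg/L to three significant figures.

3.29 mg/L

Retardation factor R = 1 + ρ_b·K_d/n = 1 + 1.54 × 4.2/0.35 = 19.48.
Sorption retards both mechanisms: v_R = v/R = 0.01047 m/day, D_R = D/R = 0.001966 m²/day.
v_R·t = 0.01047 × 2280 = 23.8716 m; 2√(D_R t) = 4.234 m; argument = (23.2 − 23.8716)/4.234 = -0.1586.
C = C₀ × ½·erfc(-0.1586) = 5.59 × 0.5887 = 3.29 mg/L.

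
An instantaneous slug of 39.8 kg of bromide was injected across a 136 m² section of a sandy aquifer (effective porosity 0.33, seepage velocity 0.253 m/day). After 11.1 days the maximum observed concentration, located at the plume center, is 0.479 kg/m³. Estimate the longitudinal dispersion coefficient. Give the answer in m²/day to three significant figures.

At the plume center C_max = M/(n_e·A·√(4πDt)), so D = M²/(4πt·(n_e·A·C_max)²).
n_e·A·C_max = 0.33 × 136 × 0.479 = 21.50 kg/m.
D = 39.8²/(4π × 11.1 × 21.50²) = 0.0246 m²/day.

0.0246 m²/day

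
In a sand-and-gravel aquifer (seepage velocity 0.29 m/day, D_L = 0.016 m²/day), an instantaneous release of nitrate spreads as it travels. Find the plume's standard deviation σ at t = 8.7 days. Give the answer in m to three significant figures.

0.528 m

Dispersive spreading gives a Gaussian with σ² = 2Dt; advection only shifts the center.
σ = √(2 × 0.016 × 8.7) = 0.528 m.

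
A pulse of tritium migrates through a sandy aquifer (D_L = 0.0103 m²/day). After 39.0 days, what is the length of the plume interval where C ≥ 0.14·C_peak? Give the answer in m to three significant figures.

3.55 m

The plume is Gaussian with σ = √(2Dt) = √(2 × 0.0103 × 39.0) = 0.8963 m.
C/C_peak = exp(−Δx²/(2σ²)) = 0.14 ⇒ Δx = σ·√(−2 ln 0.14) = 0.8963 × 1.983 = 1.777 m.
Width = 2Δx = 3.55 m.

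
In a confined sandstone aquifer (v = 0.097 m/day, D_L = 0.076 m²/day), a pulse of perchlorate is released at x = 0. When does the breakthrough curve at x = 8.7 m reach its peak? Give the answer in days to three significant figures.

82.0 days

For the 1D instantaneous-source solution, setting ∂C/∂t = 0 at fixed x gives v²t² + 2Dt − x² = 0, so t = (√(D² + v²x²) − D)/v².
√(D² + v²x²) = √(0.076² + 0.097² × 8.7²) = 0.8473; v² = 0.009409.
t = (0.8473 − 0.076)/0.009409 = 82.0 days (vs. the pure-advection estimate x/v = 89.7 d).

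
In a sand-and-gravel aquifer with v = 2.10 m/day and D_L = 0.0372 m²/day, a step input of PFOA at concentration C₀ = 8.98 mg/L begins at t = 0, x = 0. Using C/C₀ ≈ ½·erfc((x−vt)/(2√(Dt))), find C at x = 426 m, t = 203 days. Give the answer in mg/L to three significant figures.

4.77 mg/L

For a continuous step input, C/C₀ ≈ ½·erfc((x−vt)/(2√(Dt))).
vt = 2.10 × 203 = 426.3 m and 2√(Dt) = 2√(0.0372 × 203) = 5.496 m.
Argument (x−vt)/(2√(Dt)) = (426 − 426.3)/5.496 = -0.05459; ½·erfc(-0.05459) = 0.5308.
C = 8.98 × 0.5308 = 4.77 mg/L.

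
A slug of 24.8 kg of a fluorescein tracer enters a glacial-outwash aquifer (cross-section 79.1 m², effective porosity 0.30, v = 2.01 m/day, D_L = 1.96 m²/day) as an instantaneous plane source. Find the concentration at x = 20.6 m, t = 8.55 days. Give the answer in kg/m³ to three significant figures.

For an instantaneous plane source, C(x,t) = M/(n_e·A·√(4πDt)) · exp(−(x−vt)²/(4Dt)), with n_e·A the pore (flow) area.
Plume center vt = 2.01 × 8.55 = 17.1855 m, so the well at 20.6 m is 3.4145 m downgradient of the peak.
√(4πDt) = 14.51 m, giving peak height M/(n_e·A·√(4πDt)) = 24.8/(0.30 × 79.1 × 14.51) = 0.07203 kg/m³.
(x−vt)²/(4Dt) = (3.4145)²/(4 × 1.96 × 8.55) = 0.1739; exp(−0.1739) = 0.8404.
C = 0.07203 × 0.8404 = 0.0605 kg/m³.

0.0605 kg/m³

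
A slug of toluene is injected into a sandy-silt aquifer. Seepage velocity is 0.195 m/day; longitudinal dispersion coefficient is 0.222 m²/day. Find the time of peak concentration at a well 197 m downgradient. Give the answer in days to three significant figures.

1000 days

For the 1D instantaneous-source solution, setting ∂C/∂t = 0 at fixed x gives v²t² + 2Dt − x² = 0, so t = (√(D² + v²x²) − D)/v².
√(D² + v²x²) = √(0.222² + 0.195² × 197²) = 38.42; v² = 0.038025.
t = (38.42 − 0.222)/0.038025 = 1000 days (vs. the pure-advection estimate x/v = 1010 d).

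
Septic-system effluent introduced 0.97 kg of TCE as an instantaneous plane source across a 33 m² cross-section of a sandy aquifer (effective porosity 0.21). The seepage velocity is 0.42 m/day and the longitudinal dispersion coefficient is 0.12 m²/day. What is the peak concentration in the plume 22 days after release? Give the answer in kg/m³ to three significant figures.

0.0243 kg/m³

The peak of an instantaneous 1D plume sits at x = vt; there the Gaussian factor is 1 and C_max = M/(n_e·A·√(4πDt)), where n_e·A is the pore area the mass is dissolved in.
√(4πDt) = √(4π × 0.12 × 22) = 5.760 m, so C_max = 0.97/(0.21 × 33 × 5.760) = 0.0243 kg/m³.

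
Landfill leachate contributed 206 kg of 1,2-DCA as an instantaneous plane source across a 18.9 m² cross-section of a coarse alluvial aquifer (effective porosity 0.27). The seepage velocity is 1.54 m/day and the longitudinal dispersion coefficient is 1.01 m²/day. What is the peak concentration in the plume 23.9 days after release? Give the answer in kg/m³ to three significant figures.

The peak of an instantaneous 1D plume sits at x = vt; there the Gaussian factor is 1 and C_max = M/(n_e·A·√(4πDt)), where n_e·A is the pore area the mass is dissolved in.
√(4πDt) = √(4π × 1.01 × 23.9) = 17.42 m, so C_max = 206/(0.27 × 18.9 × 17.42) = 2.32 kg/m³.

2.32 kg/m³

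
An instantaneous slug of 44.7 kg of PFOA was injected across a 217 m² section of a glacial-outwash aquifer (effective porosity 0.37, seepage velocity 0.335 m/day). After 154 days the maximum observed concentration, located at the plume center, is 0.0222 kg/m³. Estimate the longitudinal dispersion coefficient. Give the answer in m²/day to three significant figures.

At the plume center C_max = M/(n_e·A·√(4πDt)), so D = M²/(4πt·(n_e·A·C_max)²).
n_e·A·C_max = 0.37 × 217 × 0.0222 = 1.782 kg/m.
D = 44.7²/(4π × 154 × 1.782²) = 0.325 m²/day.

0.325 m²/day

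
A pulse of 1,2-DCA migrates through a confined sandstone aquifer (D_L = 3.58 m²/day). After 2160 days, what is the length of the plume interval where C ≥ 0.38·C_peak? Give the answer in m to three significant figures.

346 m

The plume is Gaussian with σ = √(2Dt) = √(2 × 3.58 × 2160) = 124.4 m.
C/C_peak = exp(−Δx²/(2σ²)) = 0.38 ⇒ Δx = σ·√(−2 ln 0.38) = 124.4 × 1.391 = 173.0 m.
Width = 2Δx = 346 m.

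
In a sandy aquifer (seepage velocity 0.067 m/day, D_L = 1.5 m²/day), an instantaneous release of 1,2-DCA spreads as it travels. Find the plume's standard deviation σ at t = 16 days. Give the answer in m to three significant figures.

Dispersive spreading gives a Gaussian with σ² = 2Dt; advection only shifts the center.
σ = √(2 × 1.5 × 16) = 6.93 m.

6.93 m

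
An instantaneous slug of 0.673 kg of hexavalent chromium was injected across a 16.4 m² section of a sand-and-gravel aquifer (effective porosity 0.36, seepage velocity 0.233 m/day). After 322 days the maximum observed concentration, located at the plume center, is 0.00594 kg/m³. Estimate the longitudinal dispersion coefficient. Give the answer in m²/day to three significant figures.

0.0910 m²/day

At the plume center C_max = M/(n_e·A·√(4πDt)), so D = M²/(4πt·(n_e·A·C_max)²).
n_e·A·C_max = 0.36 × 16.4 × 0.00594 = 0.03507 kg/m.
D = 0.673²/(4π × 322 × 0.03507²) = 0.0910 m²/day.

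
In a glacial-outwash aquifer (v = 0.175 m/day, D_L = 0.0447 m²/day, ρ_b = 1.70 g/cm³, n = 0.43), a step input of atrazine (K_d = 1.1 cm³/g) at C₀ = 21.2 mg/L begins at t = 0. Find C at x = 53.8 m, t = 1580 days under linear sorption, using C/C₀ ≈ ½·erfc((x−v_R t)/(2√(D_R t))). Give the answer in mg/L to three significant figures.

Retardation factor R = 1 + ρ_b·K_d/n = 1 + 1.70 × 1.1/0.43 = 5.349.
Sorption retards both mechanisms: v_R = v/R = 0.03272 m/day, D_R = D/R = 0.008357 m²/day.
v_R·t = 0.03272 × 1580 = 51.6976 m; 2√(D_R t) = 7.267 m; argument = (53.8 − 51.6976)/7.267 = 0.2893.
C = C₀ × ½·erfc(0.2893) = 21.2 × 0.3412 = 7.23 mg/L.

7.23 mg/L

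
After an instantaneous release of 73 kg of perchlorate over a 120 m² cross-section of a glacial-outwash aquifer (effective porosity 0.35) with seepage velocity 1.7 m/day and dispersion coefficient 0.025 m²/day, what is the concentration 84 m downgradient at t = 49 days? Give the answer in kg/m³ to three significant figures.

For an instantaneous plane source, C(x,t) = M/(n_e·A·√(4πDt)) · exp(−(x−vt)²/(4Dt)), with n_e·A the pore (flow) area.
Plume center vt = 1.7 × 49 = 83.3 m, so the well at 84 m is 0.7 m downgradient of the peak.
√(4πDt) = 3.923 m, giving peak height M/(n_e·A·√(4πDt)) = 73/(0.35 × 120 × 3.923) = 0.4431 kg/m³.
(x−vt)²/(4Dt) = (0.7)²/(4 × 0.025 × 49) = 0.1000; exp(−0.1000) = 0.9048.
C = 0.4431 × 0.9048 = 0.401 kg/m³.

0.401 kg/m³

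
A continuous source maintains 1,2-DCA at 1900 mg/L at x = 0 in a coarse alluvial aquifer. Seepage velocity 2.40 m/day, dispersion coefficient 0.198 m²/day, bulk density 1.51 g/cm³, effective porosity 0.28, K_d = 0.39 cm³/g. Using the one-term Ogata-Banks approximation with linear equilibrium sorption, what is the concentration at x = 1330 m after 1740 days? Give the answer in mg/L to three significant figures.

1620 mg/L

Retardation factor R = 1 + ρ_b·K_d/n = 1 + 1.51 × 0.39/0.28 = 3.103.
Sorption retards both mechanisms: v_R = v/R = 0.7734 m/day, D_R = D/R = 0.06381 m²/day.
v_R·t = 0.7734 × 1740 = 1345.716 m; 2√(D_R t) = 21.07 m; argument = (1330 − 1345.716)/21.07 = -0.7459.
C = C₀ × ½·erfc(-0.7459) = 1900 × 0.8543 = 1620 mg/L.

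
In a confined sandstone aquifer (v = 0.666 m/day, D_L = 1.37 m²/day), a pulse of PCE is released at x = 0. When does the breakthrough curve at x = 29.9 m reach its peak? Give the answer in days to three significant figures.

For the 1D instantaneous-source solution, setting ∂C/∂t = 0 at fixed x gives v²t² + 2Dt − x² = 0, so t = (√(D² + v²x²) − D)/v².
√(D² + v²x²) = √(1.37² + 0.666² × 29.9²) = 19.96; v² = 0.443556.
t = (19.96 − 1.37)/0.443556 = 41.9 days (vs. the pure-advection estimate x/v = 44.9 d).

41.9 days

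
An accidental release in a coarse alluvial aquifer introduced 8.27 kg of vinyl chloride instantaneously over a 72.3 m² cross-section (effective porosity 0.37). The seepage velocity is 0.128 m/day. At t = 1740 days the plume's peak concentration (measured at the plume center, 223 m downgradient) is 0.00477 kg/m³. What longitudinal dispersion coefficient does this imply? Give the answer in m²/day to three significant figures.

At the plume center C_max = M/(n_e·A·√(4πDt)), so D = M²/(4πt·(n_e·A·C_max)²).
n_e·A·C_max = 0.37 × 72.3 × 0.00477 = 0.1276 kg/m.
D = 8.27²/(4π × 1740 × 0.1276²) = 0.192 m²/day.

0.192 m²/day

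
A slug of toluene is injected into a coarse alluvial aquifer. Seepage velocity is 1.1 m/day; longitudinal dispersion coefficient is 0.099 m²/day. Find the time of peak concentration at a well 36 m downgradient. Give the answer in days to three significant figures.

For the 1D instantaneous-source solution, setting ∂C/∂t = 0 at fixed x gives v²t² + 2Dt − x² = 0, so t = (√(D² + v²x²) − D)/v².
√(D² + v²x²) = √(0.099² + 1.1² × 36²) = 39.60; v² = 1.21.
t = (39.60 − 0.099)/1.21 = 32.6 days (vs. the pure-advection estimate x/v = 32.7 d).

32.6 days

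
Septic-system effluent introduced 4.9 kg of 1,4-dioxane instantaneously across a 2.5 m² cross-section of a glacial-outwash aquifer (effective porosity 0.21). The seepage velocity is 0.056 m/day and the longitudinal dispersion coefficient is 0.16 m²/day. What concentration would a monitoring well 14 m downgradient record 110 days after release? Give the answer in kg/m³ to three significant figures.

0.262 kg/m³

For an instantaneous plane source, C(x,t) = M/(n_e·A·√(4πDt)) · exp(−(x−vt)²/(4Dt)), with n_e·A the pore (flow) area.
Plume center vt = 0.056 × 110 = 6.16 m, so the well at 14 m is 7.84 m downgradient of the peak.
√(4πDt) = 14.87 m, giving peak height M/(n_e·A·√(4πDt)) = 4.9/(0.21 × 2.5 × 14.87) = 0.6277 kg/m³.
(x−vt)²/(4Dt) = (7.84)²/(4 × 0.16 × 110) = 0.8731; exp(−0.8731) = 0.4177.
C = 0.6277 × 0.4177 = 0.262 kg/m³.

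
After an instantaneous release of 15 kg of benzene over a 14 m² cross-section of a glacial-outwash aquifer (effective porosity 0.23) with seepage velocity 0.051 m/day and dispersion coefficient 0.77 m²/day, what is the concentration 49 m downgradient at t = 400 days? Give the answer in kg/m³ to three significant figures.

0.0385 kg/m³

For an instantaneous plane source, C(x,t) = M/(n_e·A·√(4πDt)) · exp(−(x−vt)²/(4Dt)), with n_e·A the pore (flow) area.
Plume center vt = 0.051 × 400 = 20.4 m, so the well at 49 m is 28.6 m downgradient of the peak.
√(4πDt) = 62.21 m, giving peak height M/(n_e·A·√(4πDt)) = 15/(0.23 × 14 × 62.21) = 0.07488 kg/m³.
(x−vt)²/(4Dt) = (28.6)²/(4 × 0.77 × 400) = 0.6639; exp(−0.6639) = 0.5148.
C = 0.07488 × 0.5148 = 0.0385 kg/m³.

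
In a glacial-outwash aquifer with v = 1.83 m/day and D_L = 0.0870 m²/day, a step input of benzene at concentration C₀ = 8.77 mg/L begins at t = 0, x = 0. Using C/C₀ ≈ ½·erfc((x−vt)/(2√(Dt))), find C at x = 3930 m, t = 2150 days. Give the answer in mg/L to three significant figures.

For a continuous step input, C/C₀ ≈ ½·erfc((x−vt)/(2√(Dt))).
vt = 1.83 × 2150 = 3934.5 m and 2√(Dt) = 2√(0.0870 × 2150) = 27.35 m.
Argument (x−vt)/(2√(Dt)) = (3930 − 3934.5)/27.35 = -0.1645; ½·erfc(-0.1645) = 0.5920.
C = 8.77 × 0.5920 = 5.19 mg/L.

5.19 mg/L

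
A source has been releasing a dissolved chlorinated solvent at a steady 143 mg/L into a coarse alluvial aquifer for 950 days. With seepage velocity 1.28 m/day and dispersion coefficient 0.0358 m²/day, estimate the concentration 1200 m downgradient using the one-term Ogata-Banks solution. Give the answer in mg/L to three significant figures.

For a continuous step input, C/C₀ ≈ ½·erfc((x−vt)/(2√(Dt))).
vt = 1.28 × 950 = 1216 m and 2√(Dt) = 2√(0.0358 × 950) = 11.66 m.
Argument (x−vt)/(2√(Dt)) = (1200 − 1216)/11.66 = -1.372; ½·erfc(-1.372) = 0.9738.
C = 143 × 0.9738 = 139 mg/L.

139 mg/L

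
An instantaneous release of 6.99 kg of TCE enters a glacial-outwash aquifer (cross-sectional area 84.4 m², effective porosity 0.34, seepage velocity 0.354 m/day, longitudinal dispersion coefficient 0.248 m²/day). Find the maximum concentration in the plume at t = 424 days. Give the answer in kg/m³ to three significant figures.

0.00670 kg/m³

The peak of an instantaneous 1D plume sits at x = vt; there the Gaussian factor is 1 and C_max = M/(n_e·A·√(4πDt)), where n_e·A is the pore area the mass is dissolved in.
√(4πDt) = √(4π × 0.248 × 424) = 36.35 m, so C_max = 6.99/(0.34 × 84.4 × 36.35) = 0.00670 kg/m³.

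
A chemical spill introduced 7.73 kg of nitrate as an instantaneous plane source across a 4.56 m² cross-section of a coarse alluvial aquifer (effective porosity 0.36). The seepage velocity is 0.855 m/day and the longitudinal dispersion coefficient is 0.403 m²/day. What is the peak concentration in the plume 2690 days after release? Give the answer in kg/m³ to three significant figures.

The peak of an instantaneous 1D plume sits at x = vt; there the Gaussian factor is 1 and C_max = M/(n_e·A·√(4πDt)), where n_e·A is the pore area the mass is dissolved in.
√(4πDt) = √(4π × 0.403 × 2690) = 116.7 m, so C_max = 7.73/(0.36 × 4.56 × 116.7) = 0.0403 kg/m³.

0.0403 kg/m³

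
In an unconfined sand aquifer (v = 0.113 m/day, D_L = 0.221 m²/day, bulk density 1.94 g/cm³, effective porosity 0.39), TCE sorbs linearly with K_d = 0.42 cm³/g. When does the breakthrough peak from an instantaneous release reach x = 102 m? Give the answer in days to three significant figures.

Retardation factor R = 1 + ρ_b·K_d/n = 1 + 1.94 × 0.42/0.39 = 3.089.
Sorption retards both mechanisms: v_R = v/R = 0.03658 m/day, D_R = D/R = 0.07154 m²/day.
Peak time from v_R²t² + 2D_R t − x² = 0: t = (√(D_R² + v_R²x²) − D_R)/v_R².
√(D_R² + v_R²x²) = √(0.07154² + 0.03658² × 102²) = 3.732; v_R² = 0.001338.
t = (3.732 − 0.07154)/0.001338 = 2740 days.

2740 days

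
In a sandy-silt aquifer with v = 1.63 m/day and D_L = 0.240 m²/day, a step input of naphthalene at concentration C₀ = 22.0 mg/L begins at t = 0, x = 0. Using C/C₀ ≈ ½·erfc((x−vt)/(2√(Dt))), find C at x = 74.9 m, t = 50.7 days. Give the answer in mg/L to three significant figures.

For a continuous step input, C/C₀ ≈ ½·erfc((x−vt)/(2√(Dt))).
vt = 1.63 × 50.7 = 82.641 m and 2√(Dt) = 2√(0.240 × 50.7) = 6.977 m.
Argument (x−vt)/(2√(Dt)) = (74.9 − 82.641)/6.977 = -1.110; ½·erfc(-1.110) = 0.9418.
C = 22.0 × 0.9418 = 20.7 mg/L.

20.7 mg/L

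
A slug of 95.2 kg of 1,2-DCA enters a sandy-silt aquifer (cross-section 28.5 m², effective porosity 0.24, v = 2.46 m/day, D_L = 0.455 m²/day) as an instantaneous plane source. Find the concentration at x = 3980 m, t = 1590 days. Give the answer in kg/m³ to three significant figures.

For an instantaneous plane source, C(x,t) = M/(n_e·A·√(4πDt)) · exp(−(x−vt)²/(4Dt)), with n_e·A the pore (flow) area.
Plume center vt = 2.46 × 1590 = 3911.4 m, so the well at 3980 m is 68.6 m downgradient of the peak.
√(4πDt) = 95.35 m, giving peak height M/(n_e·A·√(4πDt)) = 95.2/(0.24 × 28.5 × 95.35) = 0.1460 kg/m³.
(x−vt)²/(4Dt) = (68.6)²/(4 × 0.455 × 1590) = 1.626; exp(−1.626) = 0.1967.
C = 0.1460 × 0.1967 = 0.0287 kg/m³.

0.0287 kg/m³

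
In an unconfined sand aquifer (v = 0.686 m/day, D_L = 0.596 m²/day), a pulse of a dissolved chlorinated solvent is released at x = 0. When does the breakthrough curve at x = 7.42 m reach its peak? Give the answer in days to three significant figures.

9.62 days

For the 1D instantaneous-source solution, setting ∂C/∂t = 0 at fixed x gives v²t² + 2Dt − x² = 0, so t = (√(D² + v²x²) − D)/v².
√(D² + v²x²) = √(0.596² + 0.686² × 7.42²) = 5.125; v² = 0.470596.
t = (5.125 − 0.596)/0.470596 = 9.62 days (vs. the pure-advection estimate x/v = 10.8 d).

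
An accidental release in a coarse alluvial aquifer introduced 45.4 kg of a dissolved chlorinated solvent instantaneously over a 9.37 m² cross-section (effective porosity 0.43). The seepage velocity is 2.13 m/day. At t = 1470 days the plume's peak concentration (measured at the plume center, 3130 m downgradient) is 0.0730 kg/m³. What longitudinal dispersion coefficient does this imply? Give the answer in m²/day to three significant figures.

1.29 m²/day

At the plume center C_max = M/(n_e·A·√(4πDt)), so D = M²/(4πt·(n_e·A·C_max)²).
n_e·A·C_max = 0.43 × 9.37 × 0.0730 = 0.2941 kg/m.
D = 45.4²/(4π × 1470 × 0.2941²) = 1.29 m²/day.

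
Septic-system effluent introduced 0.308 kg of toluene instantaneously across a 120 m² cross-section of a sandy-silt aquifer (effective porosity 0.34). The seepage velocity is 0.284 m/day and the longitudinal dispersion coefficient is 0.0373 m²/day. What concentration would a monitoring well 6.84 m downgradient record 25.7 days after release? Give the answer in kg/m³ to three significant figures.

0.00206 kg/m³

For an instantaneous plane source, C(x,t) = M/(n_e·A·√(4πDt)) · exp(−(x−vt)²/(4Dt)), with n_e·A the pore (flow) area.
Plume center vt = 0.284 × 25.7 = 7.2988 m, so the well at 6.84 m is 0.4588 m upgradient of the peak.
√(4πDt) = 3.471 m, giving peak height M/(n_e·A·√(4πDt)) = 0.308/(0.34 × 120 × 3.471) = 0.002175 kg/m³.
(x−vt)²/(4Dt) = (-0.4588)²/(4 × 0.0373 × 25.7) = 0.05490; exp(−0.05490) = 0.9466.
C = 0.002175 × 0.9466 = 0.00206 kg/m³.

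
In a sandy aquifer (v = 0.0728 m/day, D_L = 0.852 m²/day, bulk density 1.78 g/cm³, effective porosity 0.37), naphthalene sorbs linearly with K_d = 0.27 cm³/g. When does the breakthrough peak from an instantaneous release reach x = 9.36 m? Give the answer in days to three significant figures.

104 days

Retardation factor R = 1 + ρ_b·K_d/n = 1 + 1.78 × 0.27/0.37 = 2.299.
Sorption retards both mechanisms: v_R = v/R = 0.03167 m/day, D_R = D/R = 0.3706 m²/day.
Peak time from v_R²t² + 2D_R t − x² = 0: t = (√(D_R² + v_R²x²) − D_R)/v_R².
√(D_R² + v_R²x²) = √(0.3706² + 0.03167² × 9.36²) = 0.4746; v_R² = 0.001003.
t = (0.4746 − 0.3706)/0.001003 = 104 days.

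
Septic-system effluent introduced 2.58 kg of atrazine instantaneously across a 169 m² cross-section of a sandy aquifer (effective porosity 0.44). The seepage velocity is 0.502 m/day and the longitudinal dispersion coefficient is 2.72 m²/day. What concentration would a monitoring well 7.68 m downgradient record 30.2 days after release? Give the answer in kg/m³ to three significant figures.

For an instantaneous plane source, C(x,t) = M/(n_e·A·√(4πDt)) · exp(−(x−vt)²/(4Dt)), with n_e·A the pore (flow) area.
Plume center vt = 0.502 × 30.2 = 15.1604 m, so the well at 7.68 m is 7.4804 m upgradient of the peak.
√(4πDt) = 32.13 m, giving peak height M/(n_e·A·√(4πDt)) = 2.58/(0.44 × 169 × 32.13) = 0.001080 kg/m³.
(x−vt)²/(4Dt) = (-7.4804)²/(4 × 2.72 × 30.2) = 0.1703; exp(−0.1703) = 0.8434.
C = 0.001080 × 0.8434 = 0.000911 kg/m³.

0.000911 kg/m³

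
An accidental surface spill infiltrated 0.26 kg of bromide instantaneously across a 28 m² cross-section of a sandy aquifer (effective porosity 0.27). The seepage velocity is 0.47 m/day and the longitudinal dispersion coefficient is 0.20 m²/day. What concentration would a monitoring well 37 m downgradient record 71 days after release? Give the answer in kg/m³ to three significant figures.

For an instantaneous plane source, C(x,t) = M/(n_e·A·√(4πDt)) · exp(−(x−vt)²/(4Dt)), with n_e·A the pore (flow) area.
Plume center vt = 0.47 × 71 = 33.37 m, so the well at 37 m is 3.63 m downgradient of the peak.
√(4πDt) = 13.36 m, giving peak height M/(n_e·A·√(4πDt)) = 0.26/(0.27 × 28 × 13.36) = 0.002574 kg/m³.
(x−vt)²/(4Dt) = (3.63)²/(4 × 0.20 × 71) = 0.2320; exp(−0.2320) = 0.7929.
C = 0.002574 × 0.7929 = 0.00204 kg/m³.

0.00204 kg/m³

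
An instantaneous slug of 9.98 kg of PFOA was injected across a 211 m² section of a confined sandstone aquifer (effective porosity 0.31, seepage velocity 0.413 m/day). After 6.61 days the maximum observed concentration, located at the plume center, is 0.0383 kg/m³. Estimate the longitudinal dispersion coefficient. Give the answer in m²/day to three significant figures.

At the plume center C_max = M/(n_e·A·√(4πDt)), so D = M²/(4πt·(n_e·A·C_max)²).
n_e·A·C_max = 0.31 × 211 × 0.0383 = 2.505 kg/m.
D = 9.98²/(4π × 6.61 × 2.505²) = 0.191 m²/day.

0.191 m²/day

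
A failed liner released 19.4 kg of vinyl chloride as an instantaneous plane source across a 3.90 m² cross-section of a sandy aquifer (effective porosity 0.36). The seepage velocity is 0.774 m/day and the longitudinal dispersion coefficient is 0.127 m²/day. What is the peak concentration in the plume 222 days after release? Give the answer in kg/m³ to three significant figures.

The peak of an instantaneous 1D plume sits at x = vt; there the Gaussian factor is 1 and C_max = M/(n_e·A·√(4πDt)), where n_e·A is the pore area the mass is dissolved in.
√(4πDt) = √(4π × 0.127 × 222) = 18.82 m, so C_max = 19.4/(0.36 × 3.90 × 18.82) = 0.734 kg/m³.

0.734 kg/m³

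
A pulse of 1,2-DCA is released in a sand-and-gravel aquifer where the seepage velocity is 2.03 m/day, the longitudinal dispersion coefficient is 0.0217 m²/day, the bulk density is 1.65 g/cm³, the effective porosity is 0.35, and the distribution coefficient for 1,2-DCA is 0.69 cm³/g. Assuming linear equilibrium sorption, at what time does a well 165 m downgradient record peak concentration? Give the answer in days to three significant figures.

Retardation factor R = 1 + ρ_b·K_d/n = 1 + 1.65 × 0.69/0.35 = 4.253.
Sorption retards both mechanisms: v_R = v/R = 0.4773 m/day, D_R = D/R = 0.005102 m²/day.
Peak time from v_R²t² + 2D_R t − x² = 0: t = (√(D_R² + v_R²x²) − D_R)/v_R².
√(D_R² + v_R²x²) = √(0.005102² + 0.4773² × 165²) = 78.75; v_R² = 0.2278.
t = (78.75 − 0.005102)/0.2278 = 346 days.

346 days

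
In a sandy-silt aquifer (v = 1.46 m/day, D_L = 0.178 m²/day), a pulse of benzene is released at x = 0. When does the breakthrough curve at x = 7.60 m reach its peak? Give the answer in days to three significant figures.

5.12 days

For the 1D instantaneous-source solution, setting ∂C/∂t = 0 at fixed x gives v²t² + 2Dt − x² = 0, so t = (√(D² + v²x²) − D)/v².
√(D² + v²x²) = √(0.178² + 1.46² × 7.60²) = 11.10; v² = 2.1316.
t = (11.10 − 0.178)/2.1316 = 5.12 days (vs. the pure-advection estimate x/v = 5.21 d).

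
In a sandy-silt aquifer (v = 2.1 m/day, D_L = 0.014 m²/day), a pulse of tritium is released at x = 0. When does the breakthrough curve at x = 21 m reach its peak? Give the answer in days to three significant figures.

10.0 days

For the 1D instantaneous-source solution, setting ∂C/∂t = 0 at fixed x gives v²t² + 2Dt − x² = 0, so t = (√(D² + v²x²) − D)/v².
√(D² + v²x²) = √(0.014² + 2.1² × 21²) = 44.10; v² = 4.41.
t = (44.10 − 0.014)/4.41 = 10.0 days (vs. the pure-advection estimate x/v = 10.0 d).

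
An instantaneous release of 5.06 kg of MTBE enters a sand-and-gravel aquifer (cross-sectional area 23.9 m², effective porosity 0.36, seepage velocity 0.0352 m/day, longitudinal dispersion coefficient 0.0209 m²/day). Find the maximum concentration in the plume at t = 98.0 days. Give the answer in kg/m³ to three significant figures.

0.116 kg/m³

The peak of an instantaneous 1D plume sits at x = vt; there the Gaussian factor is 1 and C_max = M/(n_e·A·√(4πDt)), where n_e·A is the pore area the mass is dissolved in.
√(4πDt) = √(4π × 0.0209 × 98.0) = 5.073 m, so C_max = 5.06/(0.36 × 23.9 × 5.073) = 0.116 kg/m³.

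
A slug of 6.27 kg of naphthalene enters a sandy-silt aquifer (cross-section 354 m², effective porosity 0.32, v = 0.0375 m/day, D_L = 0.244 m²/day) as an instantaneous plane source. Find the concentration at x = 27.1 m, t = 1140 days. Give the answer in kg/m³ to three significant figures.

For an instantaneous plane source, C(x,t) = M/(n_e·A·√(4πDt)) · exp(−(x−vt)²/(4Dt)), with n_e·A the pore (flow) area.
Plume center vt = 0.0375 × 1140 = 42.75 m, so the well at 27.1 m is 15.65 m upgradient of the peak.
√(4πDt) = 59.12 m, giving peak height M/(n_e·A·√(4πDt)) = 6.27/(0.32 × 354 × 59.12) = 0.0009362 kg/m³.
(x−vt)²/(4Dt) = (-15.65)²/(4 × 0.244 × 1140) = 0.2201; exp(−0.2201) = 0.8024.
C = 0.0009362 × 0.8024 = 0.000751 kg/m³.

0.000751 kg/m³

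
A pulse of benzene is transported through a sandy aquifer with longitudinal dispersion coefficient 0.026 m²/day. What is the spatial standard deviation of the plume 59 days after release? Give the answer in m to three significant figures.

Dispersive spreading gives a Gaussian with σ² = 2Dt; advection only shifts the center.
σ = √(2 × 0.026 × 59) = 1.75 m.

1.75 m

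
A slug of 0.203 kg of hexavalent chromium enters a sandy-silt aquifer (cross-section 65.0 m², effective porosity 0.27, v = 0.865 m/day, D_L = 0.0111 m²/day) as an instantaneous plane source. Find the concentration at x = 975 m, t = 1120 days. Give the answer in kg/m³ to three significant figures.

For an instantaneous plane source, C(x,t) = M/(n_e·A·√(4πDt)) · exp(−(x−vt)²/(4Dt)), with n_e·A the pore (flow) area.
Plume center vt = 0.865 × 1120 = 968.8 m, so the well at 975 m is 6.2 m downgradient of the peak.
√(4πDt) = 12.50 m, giving peak height M/(n_e·A·√(4πDt)) = 0.203/(0.27 × 65.0 × 12.50) = 0.0009254 kg/m³.
(x−vt)²/(4Dt) = (6.2)²/(4 × 0.0111 × 1120) = 0.7730; exp(−0.7730) = 0.4616.
C = 0.0009254 × 0.4616 = 0.000427 kg/m³.

0.000427 kg/m³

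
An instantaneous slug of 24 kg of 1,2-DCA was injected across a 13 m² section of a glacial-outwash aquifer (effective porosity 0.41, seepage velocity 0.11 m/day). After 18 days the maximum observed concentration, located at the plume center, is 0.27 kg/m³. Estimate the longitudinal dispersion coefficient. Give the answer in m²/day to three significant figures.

At the plume center C_max = M/(n_e·A·√(4πDt)), so D = M²/(4πt·(n_e·A·C_max)²).
n_e·A·C_max = 0.41 × 13 × 0.27 = 1.439 kg/m.
D = 24²/(4π × 18 × 1.439²) = 1.23 m²/day.

1.23 m²/day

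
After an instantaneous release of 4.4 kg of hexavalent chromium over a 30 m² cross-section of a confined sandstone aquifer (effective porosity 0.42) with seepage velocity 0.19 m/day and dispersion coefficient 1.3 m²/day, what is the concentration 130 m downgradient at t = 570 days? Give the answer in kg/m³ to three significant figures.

For an instantaneous plane source, C(x,t) = M/(n_e·A·√(4πDt)) · exp(−(x−vt)²/(4Dt)), with n_e·A the pore (flow) area.
Plume center vt = 0.19 × 570 = 108.3 m, so the well at 130 m is 21.7 m downgradient of the peak.
√(4πDt) = 96.50 m, giving peak height M/(n_e·A·√(4πDt)) = 4.4/(0.42 × 30 × 96.50) = 0.003619 kg/m³.
(x−vt)²/(4Dt) = (21.7)²/(4 × 1.3 × 570) = 0.1589; exp(−0.1589) = 0.8531.
C = 0.003619 × 0.8531 = 0.00309 kg/m³.

0.00309 kg/m³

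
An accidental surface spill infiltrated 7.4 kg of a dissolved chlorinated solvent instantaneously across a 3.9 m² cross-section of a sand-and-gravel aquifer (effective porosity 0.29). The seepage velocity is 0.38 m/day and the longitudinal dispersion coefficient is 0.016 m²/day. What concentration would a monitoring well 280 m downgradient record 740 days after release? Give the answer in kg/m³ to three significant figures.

For an instantaneous plane source, C(x,t) = M/(n_e·A·√(4πDt)) · exp(−(x−vt)²/(4Dt)), with n_e·A the pore (flow) area.
Plume center vt = 0.38 × 740 = 281.2 m, so the well at 280 m is 1.2 m upgradient of the peak.
√(4πDt) = 12.20 m, giving peak height M/(n_e·A·√(4πDt)) = 7.4/(0.29 × 3.9 × 12.20) = 0.5363 kg/m³.
(x−vt)²/(4Dt) = (-1.2)²/(4 × 0.016 × 740) = 0.03041; exp(−0.03041) = 0.9700.
C = 0.5363 × 0.9700 = 0.520 kg/m³.

0.520 kg/m³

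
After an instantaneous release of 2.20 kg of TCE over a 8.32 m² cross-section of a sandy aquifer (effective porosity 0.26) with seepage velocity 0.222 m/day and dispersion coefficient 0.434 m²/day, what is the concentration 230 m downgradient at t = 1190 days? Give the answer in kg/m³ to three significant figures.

0.00717 kg/m³

For an instantaneous plane source, C(x,t) = M/(n_e·A·√(4πDt)) · exp(−(x−vt)²/(4Dt)), with n_e·A the pore (flow) area.
Plume center vt = 0.222 × 1190 = 264.18 m, so the well at 230 m is 34.18 m upgradient of the peak.
√(4πDt) = 80.56 m, giving peak height M/(n_e·A·√(4πDt)) = 2.20/(0.26 × 8.32 × 80.56) = 0.01262 kg/m³.
(x−vt)²/(4Dt) = (-34.18)²/(4 × 0.434 × 1190) = 0.5655; exp(−0.5655) = 0.5681.
C = 0.01262 × 0.5681 = 0.00717 kg/m³.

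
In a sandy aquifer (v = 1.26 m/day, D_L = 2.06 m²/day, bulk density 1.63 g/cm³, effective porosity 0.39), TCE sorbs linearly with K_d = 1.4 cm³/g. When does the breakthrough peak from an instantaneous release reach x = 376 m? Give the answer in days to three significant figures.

2040 days

Retardation factor R = 1 + ρ_b·K_d/n = 1 + 1.63 × 1.4/0.39 = 6.851.
Sorption retards both mechanisms: v_R = v/R = 0.1839 m/day, D_R = D/R = 0.3007 m²/day.
Peak time from v_R²t² + 2D_R t − x² = 0: t = (√(D_R² + v_R²x²) − D_R)/v_R².
√(D_R² + v_R²x²) = √(0.3007² + 0.1839² × 376²) = 69.15; v_R² = 0.03382.
t = (69.15 − 0.3007)/0.03382 = 2040 days.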